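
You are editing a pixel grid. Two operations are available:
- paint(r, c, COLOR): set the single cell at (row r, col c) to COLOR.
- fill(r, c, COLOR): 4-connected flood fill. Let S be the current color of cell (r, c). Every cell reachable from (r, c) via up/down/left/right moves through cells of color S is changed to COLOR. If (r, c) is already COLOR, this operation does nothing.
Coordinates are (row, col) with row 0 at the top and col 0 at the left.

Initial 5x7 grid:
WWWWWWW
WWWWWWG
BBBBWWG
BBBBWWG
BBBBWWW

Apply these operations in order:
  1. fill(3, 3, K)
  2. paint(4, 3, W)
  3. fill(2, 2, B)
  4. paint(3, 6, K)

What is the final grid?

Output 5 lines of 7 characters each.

After op 1 fill(3,3,K) [12 cells changed]:
WWWWWWW
WWWWWWG
KKKKWWG
KKKKWWG
KKKKWWW
After op 2 paint(4,3,W):
WWWWWWW
WWWWWWG
KKKKWWG
KKKKWWG
KKKWWWW
After op 3 fill(2,2,B) [11 cells changed]:
WWWWWWW
WWWWWWG
BBBBWWG
BBBBWWG
BBBWWWW
After op 4 paint(3,6,K):
WWWWWWW
WWWWWWG
BBBBWWG
BBBBWWK
BBBWWWW

Answer: WWWWWWW
WWWWWWG
BBBBWWG
BBBBWWK
BBBWWWW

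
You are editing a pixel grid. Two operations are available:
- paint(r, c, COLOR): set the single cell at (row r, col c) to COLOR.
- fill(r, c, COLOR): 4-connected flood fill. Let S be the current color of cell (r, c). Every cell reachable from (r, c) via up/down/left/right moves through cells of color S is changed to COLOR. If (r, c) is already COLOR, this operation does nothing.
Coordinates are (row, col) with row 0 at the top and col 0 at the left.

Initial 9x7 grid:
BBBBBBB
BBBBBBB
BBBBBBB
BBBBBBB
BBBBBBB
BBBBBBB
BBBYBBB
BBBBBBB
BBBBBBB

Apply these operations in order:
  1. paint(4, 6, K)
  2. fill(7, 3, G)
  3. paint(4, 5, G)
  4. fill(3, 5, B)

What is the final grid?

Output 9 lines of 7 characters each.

After op 1 paint(4,6,K):
BBBBBBB
BBBBBBB
BBBBBBB
BBBBBBB
BBBBBBK
BBBBBBB
BBBYBBB
BBBBBBB
BBBBBBB
After op 2 fill(7,3,G) [61 cells changed]:
GGGGGGG
GGGGGGG
GGGGGGG
GGGGGGG
GGGGGGK
GGGGGGG
GGGYGGG
GGGGGGG
GGGGGGG
After op 3 paint(4,5,G):
GGGGGGG
GGGGGGG
GGGGGGG
GGGGGGG
GGGGGGK
GGGGGGG
GGGYGGG
GGGGGGG
GGGGGGG
After op 4 fill(3,5,B) [61 cells changed]:
BBBBBBB
BBBBBBB
BBBBBBB
BBBBBBB
BBBBBBK
BBBBBBB
BBBYBBB
BBBBBBB
BBBBBBB

Answer: BBBBBBB
BBBBBBB
BBBBBBB
BBBBBBB
BBBBBBK
BBBBBBB
BBBYBBB
BBBBBBB
BBBBBBB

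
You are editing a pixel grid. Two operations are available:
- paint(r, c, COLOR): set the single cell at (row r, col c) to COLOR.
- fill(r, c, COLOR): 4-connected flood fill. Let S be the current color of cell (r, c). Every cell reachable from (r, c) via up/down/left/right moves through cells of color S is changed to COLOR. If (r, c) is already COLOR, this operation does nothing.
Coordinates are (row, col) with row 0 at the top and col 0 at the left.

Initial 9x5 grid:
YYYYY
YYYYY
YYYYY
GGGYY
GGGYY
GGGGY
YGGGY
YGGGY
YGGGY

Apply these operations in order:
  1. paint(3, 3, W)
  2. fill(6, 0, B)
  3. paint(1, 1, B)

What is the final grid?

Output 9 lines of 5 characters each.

After op 1 paint(3,3,W):
YYYYY
YYYYY
YYYYY
GGGWY
GGGYY
GGGGY
YGGGY
YGGGY
YGGGY
After op 2 fill(6,0,B) [3 cells changed]:
YYYYY
YYYYY
YYYYY
GGGWY
GGGYY
GGGGY
BGGGY
BGGGY
BGGGY
After op 3 paint(1,1,B):
YYYYY
YBYYY
YYYYY
GGGWY
GGGYY
GGGGY
BGGGY
BGGGY
BGGGY

Answer: YYYYY
YBYYY
YYYYY
GGGWY
GGGYY
GGGGY
BGGGY
BGGGY
BGGGY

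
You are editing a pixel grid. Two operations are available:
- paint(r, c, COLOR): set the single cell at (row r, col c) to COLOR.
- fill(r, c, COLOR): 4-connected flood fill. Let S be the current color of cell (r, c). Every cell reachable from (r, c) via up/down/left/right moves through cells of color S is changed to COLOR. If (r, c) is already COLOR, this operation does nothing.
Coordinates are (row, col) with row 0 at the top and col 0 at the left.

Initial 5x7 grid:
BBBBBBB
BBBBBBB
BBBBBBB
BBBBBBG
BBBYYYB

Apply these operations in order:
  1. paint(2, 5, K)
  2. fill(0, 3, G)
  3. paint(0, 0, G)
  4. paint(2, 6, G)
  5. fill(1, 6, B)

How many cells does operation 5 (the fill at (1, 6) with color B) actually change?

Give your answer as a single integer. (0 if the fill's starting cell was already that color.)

After op 1 paint(2,5,K):
BBBBBBB
BBBBBBB
BBBBBKB
BBBBBBG
BBBYYYB
After op 2 fill(0,3,G) [29 cells changed]:
GGGGGGG
GGGGGGG
GGGGGKG
GGGGGGG
GGGYYYB
After op 3 paint(0,0,G):
GGGGGGG
GGGGGGG
GGGGGKG
GGGGGGG
GGGYYYB
After op 4 paint(2,6,G):
GGGGGGG
GGGGGGG
GGGGGKG
GGGGGGG
GGGYYYB
After op 5 fill(1,6,B) [30 cells changed]:
BBBBBBB
BBBBBBB
BBBBBKB
BBBBBBB
BBBYYYB

Answer: 30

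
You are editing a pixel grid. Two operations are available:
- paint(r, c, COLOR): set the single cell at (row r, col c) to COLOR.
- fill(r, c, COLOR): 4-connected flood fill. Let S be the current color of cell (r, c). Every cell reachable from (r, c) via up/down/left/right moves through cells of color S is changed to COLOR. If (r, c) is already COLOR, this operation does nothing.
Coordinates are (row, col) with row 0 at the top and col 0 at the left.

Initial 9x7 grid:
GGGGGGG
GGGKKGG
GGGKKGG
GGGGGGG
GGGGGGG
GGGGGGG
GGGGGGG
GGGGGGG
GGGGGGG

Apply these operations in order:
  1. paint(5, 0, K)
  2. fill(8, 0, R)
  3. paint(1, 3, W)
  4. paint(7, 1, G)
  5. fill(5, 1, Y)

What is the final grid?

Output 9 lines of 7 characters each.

Answer: YYYYYYY
YYYWKYY
YYYKKYY
YYYYYYY
YYYYYYY
KYYYYYY
YYYYYYY
YGYYYYY
YYYYYYY

Derivation:
After op 1 paint(5,0,K):
GGGGGGG
GGGKKGG
GGGKKGG
GGGGGGG
GGGGGGG
KGGGGGG
GGGGGGG
GGGGGGG
GGGGGGG
After op 2 fill(8,0,R) [58 cells changed]:
RRRRRRR
RRRKKRR
RRRKKRR
RRRRRRR
RRRRRRR
KRRRRRR
RRRRRRR
RRRRRRR
RRRRRRR
After op 3 paint(1,3,W):
RRRRRRR
RRRWKRR
RRRKKRR
RRRRRRR
RRRRRRR
KRRRRRR
RRRRRRR
RRRRRRR
RRRRRRR
After op 4 paint(7,1,G):
RRRRRRR
RRRWKRR
RRRKKRR
RRRRRRR
RRRRRRR
KRRRRRR
RRRRRRR
RGRRRRR
RRRRRRR
After op 5 fill(5,1,Y) [57 cells changed]:
YYYYYYY
YYYWKYY
YYYKKYY
YYYYYYY
YYYYYYY
KYYYYYY
YYYYYYY
YGYYYYY
YYYYYYY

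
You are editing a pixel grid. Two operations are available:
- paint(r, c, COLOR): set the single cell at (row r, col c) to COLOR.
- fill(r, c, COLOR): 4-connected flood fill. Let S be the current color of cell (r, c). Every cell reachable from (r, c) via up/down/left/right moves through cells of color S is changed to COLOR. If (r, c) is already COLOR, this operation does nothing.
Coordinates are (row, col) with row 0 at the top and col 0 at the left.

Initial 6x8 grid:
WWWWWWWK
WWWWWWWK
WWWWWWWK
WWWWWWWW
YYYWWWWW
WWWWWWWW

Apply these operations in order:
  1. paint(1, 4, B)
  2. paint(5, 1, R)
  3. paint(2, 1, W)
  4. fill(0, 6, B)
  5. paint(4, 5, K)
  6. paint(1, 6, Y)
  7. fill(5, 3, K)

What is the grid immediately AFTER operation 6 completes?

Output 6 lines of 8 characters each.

Answer: BBBBBBBK
BBBBBBYK
BBBBBBBK
BBBBBBBB
YYYBBKBB
WRBBBBBB

Derivation:
After op 1 paint(1,4,B):
WWWWWWWK
WWWWBWWK
WWWWWWWK
WWWWWWWW
YYYWWWWW
WWWWWWWW
After op 2 paint(5,1,R):
WWWWWWWK
WWWWBWWK
WWWWWWWK
WWWWWWWW
YYYWWWWW
WRWWWWWW
After op 3 paint(2,1,W):
WWWWWWWK
WWWWBWWK
WWWWWWWK
WWWWWWWW
YYYWWWWW
WRWWWWWW
After op 4 fill(0,6,B) [39 cells changed]:
BBBBBBBK
BBBBBBBK
BBBBBBBK
BBBBBBBB
YYYBBBBB
WRBBBBBB
After op 5 paint(4,5,K):
BBBBBBBK
BBBBBBBK
BBBBBBBK
BBBBBBBB
YYYBBKBB
WRBBBBBB
After op 6 paint(1,6,Y):
BBBBBBBK
BBBBBBYK
BBBBBBBK
BBBBBBBB
YYYBBKBB
WRBBBBBB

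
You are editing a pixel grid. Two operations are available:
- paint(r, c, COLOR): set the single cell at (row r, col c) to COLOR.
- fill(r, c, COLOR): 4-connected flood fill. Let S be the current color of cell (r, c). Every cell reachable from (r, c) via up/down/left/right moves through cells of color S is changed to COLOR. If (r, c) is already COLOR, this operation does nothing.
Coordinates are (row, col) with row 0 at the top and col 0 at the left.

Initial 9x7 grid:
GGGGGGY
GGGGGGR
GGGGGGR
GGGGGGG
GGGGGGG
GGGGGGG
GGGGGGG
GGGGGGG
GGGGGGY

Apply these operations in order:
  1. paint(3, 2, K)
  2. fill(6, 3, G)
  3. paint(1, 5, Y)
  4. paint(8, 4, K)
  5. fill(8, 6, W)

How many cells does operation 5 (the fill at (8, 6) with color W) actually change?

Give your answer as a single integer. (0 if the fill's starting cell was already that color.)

Answer: 1

Derivation:
After op 1 paint(3,2,K):
GGGGGGY
GGGGGGR
GGGGGGR
GGKGGGG
GGGGGGG
GGGGGGG
GGGGGGG
GGGGGGG
GGGGGGY
After op 2 fill(6,3,G) [0 cells changed]:
GGGGGGY
GGGGGGR
GGGGGGR
GGKGGGG
GGGGGGG
GGGGGGG
GGGGGGG
GGGGGGG
GGGGGGY
After op 3 paint(1,5,Y):
GGGGGGY
GGGGGYR
GGGGGGR
GGKGGGG
GGGGGGG
GGGGGGG
GGGGGGG
GGGGGGG
GGGGGGY
After op 4 paint(8,4,K):
GGGGGGY
GGGGGYR
GGGGGGR
GGKGGGG
GGGGGGG
GGGGGGG
GGGGGGG
GGGGGGG
GGGGKGY
After op 5 fill(8,6,W) [1 cells changed]:
GGGGGGY
GGGGGYR
GGGGGGR
GGKGGGG
GGGGGGG
GGGGGGG
GGGGGGG
GGGGGGG
GGGGKGW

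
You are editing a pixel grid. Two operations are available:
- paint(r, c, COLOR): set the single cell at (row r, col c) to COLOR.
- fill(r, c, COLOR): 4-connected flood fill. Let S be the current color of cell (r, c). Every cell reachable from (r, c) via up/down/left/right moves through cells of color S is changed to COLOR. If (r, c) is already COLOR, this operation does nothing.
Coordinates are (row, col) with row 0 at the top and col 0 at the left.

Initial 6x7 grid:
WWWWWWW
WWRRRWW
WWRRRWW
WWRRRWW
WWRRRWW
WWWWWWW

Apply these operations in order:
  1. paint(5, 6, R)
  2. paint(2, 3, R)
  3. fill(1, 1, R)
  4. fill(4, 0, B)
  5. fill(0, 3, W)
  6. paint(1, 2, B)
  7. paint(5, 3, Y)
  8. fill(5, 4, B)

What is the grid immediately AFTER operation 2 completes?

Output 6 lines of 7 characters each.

Answer: WWWWWWW
WWRRRWW
WWRRRWW
WWRRRWW
WWRRRWW
WWWWWWR

Derivation:
After op 1 paint(5,6,R):
WWWWWWW
WWRRRWW
WWRRRWW
WWRRRWW
WWRRRWW
WWWWWWR
After op 2 paint(2,3,R):
WWWWWWW
WWRRRWW
WWRRRWW
WWRRRWW
WWRRRWW
WWWWWWR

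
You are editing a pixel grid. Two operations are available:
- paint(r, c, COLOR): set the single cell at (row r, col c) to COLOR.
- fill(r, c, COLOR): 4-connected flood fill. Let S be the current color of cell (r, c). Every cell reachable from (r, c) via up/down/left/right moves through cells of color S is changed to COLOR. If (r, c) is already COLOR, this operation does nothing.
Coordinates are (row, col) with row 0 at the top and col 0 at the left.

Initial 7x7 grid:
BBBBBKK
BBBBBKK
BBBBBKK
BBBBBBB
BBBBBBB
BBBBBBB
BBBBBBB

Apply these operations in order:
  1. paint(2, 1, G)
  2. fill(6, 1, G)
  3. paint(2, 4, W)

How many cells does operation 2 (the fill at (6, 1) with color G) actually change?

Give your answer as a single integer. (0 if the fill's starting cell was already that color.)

After op 1 paint(2,1,G):
BBBBBKK
BBBBBKK
BGBBBKK
BBBBBBB
BBBBBBB
BBBBBBB
BBBBBBB
After op 2 fill(6,1,G) [42 cells changed]:
GGGGGKK
GGGGGKK
GGGGGKK
GGGGGGG
GGGGGGG
GGGGGGG
GGGGGGG

Answer: 42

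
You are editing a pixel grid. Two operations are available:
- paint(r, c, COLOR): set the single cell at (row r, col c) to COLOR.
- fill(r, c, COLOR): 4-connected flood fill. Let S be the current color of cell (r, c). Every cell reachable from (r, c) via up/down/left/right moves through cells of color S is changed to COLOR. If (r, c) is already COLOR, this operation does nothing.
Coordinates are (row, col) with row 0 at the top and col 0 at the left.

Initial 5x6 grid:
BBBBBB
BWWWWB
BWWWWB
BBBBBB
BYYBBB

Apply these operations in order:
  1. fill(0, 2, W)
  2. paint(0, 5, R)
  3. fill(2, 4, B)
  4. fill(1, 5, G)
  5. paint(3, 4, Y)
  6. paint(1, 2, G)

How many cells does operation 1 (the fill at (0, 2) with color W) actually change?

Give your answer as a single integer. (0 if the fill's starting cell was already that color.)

Answer: 20

Derivation:
After op 1 fill(0,2,W) [20 cells changed]:
WWWWWW
WWWWWW
WWWWWW
WWWWWW
WYYWWW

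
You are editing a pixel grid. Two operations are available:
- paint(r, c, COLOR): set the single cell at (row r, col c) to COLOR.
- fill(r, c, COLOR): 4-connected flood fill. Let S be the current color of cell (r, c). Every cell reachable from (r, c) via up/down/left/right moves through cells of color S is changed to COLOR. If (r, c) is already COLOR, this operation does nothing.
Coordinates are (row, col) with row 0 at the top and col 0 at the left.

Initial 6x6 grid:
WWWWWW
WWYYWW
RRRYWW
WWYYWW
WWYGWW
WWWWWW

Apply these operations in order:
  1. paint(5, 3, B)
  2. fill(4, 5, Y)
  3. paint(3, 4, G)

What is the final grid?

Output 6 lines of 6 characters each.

Answer: YYYYYY
YYYYYY
RRRYYY
WWYYGY
WWYGYY
WWWBYY

Derivation:
After op 1 paint(5,3,B):
WWWWWW
WWYYWW
RRRYWW
WWYYWW
WWYGWW
WWWBWW
After op 2 fill(4,5,Y) [18 cells changed]:
YYYYYY
YYYYYY
RRRYYY
WWYYYY
WWYGYY
WWWBYY
After op 3 paint(3,4,G):
YYYYYY
YYYYYY
RRRYYY
WWYYGY
WWYGYY
WWWBYY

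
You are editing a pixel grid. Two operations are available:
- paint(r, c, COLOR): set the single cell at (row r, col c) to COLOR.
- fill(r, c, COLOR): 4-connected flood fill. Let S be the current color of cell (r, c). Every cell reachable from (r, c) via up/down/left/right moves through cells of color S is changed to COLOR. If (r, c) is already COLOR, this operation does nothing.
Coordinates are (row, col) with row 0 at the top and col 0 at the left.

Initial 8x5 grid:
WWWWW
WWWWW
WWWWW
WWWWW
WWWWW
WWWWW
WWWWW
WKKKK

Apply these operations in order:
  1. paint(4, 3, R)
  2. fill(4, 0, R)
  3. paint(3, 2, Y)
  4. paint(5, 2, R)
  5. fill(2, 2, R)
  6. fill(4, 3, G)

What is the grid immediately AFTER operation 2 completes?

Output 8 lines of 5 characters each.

After op 1 paint(4,3,R):
WWWWW
WWWWW
WWWWW
WWWWW
WWWRW
WWWWW
WWWWW
WKKKK
After op 2 fill(4,0,R) [35 cells changed]:
RRRRR
RRRRR
RRRRR
RRRRR
RRRRR
RRRRR
RRRRR
RKKKK

Answer: RRRRR
RRRRR
RRRRR
RRRRR
RRRRR
RRRRR
RRRRR
RKKKK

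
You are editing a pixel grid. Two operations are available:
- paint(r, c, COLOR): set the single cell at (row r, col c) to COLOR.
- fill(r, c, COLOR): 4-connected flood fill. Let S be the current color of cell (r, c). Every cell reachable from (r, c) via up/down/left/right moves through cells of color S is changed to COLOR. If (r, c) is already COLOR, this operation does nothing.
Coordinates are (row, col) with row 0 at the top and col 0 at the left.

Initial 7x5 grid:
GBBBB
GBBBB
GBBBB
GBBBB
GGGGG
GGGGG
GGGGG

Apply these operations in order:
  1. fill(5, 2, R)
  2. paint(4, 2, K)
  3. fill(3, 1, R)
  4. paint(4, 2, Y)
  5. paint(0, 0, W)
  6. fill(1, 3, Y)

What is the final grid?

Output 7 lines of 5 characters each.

Answer: WYYYY
YYYYY
YYYYY
YYYYY
YYYYY
YYYYY
YYYYY

Derivation:
After op 1 fill(5,2,R) [19 cells changed]:
RBBBB
RBBBB
RBBBB
RBBBB
RRRRR
RRRRR
RRRRR
After op 2 paint(4,2,K):
RBBBB
RBBBB
RBBBB
RBBBB
RRKRR
RRRRR
RRRRR
After op 3 fill(3,1,R) [16 cells changed]:
RRRRR
RRRRR
RRRRR
RRRRR
RRKRR
RRRRR
RRRRR
After op 4 paint(4,2,Y):
RRRRR
RRRRR
RRRRR
RRRRR
RRYRR
RRRRR
RRRRR
After op 5 paint(0,0,W):
WRRRR
RRRRR
RRRRR
RRRRR
RRYRR
RRRRR
RRRRR
After op 6 fill(1,3,Y) [33 cells changed]:
WYYYY
YYYYY
YYYYY
YYYYY
YYYYY
YYYYY
YYYYY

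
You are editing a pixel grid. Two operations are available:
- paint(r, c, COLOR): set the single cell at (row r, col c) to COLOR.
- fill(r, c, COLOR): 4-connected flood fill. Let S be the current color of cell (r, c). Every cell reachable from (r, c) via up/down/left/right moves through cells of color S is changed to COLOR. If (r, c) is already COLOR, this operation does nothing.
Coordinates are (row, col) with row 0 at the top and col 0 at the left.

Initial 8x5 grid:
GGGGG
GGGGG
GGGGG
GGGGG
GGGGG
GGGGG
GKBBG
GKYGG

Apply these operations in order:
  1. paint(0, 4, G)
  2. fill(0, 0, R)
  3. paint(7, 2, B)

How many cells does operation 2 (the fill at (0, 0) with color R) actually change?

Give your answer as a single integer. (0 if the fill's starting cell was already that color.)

Answer: 35

Derivation:
After op 1 paint(0,4,G):
GGGGG
GGGGG
GGGGG
GGGGG
GGGGG
GGGGG
GKBBG
GKYGG
After op 2 fill(0,0,R) [35 cells changed]:
RRRRR
RRRRR
RRRRR
RRRRR
RRRRR
RRRRR
RKBBR
RKYRR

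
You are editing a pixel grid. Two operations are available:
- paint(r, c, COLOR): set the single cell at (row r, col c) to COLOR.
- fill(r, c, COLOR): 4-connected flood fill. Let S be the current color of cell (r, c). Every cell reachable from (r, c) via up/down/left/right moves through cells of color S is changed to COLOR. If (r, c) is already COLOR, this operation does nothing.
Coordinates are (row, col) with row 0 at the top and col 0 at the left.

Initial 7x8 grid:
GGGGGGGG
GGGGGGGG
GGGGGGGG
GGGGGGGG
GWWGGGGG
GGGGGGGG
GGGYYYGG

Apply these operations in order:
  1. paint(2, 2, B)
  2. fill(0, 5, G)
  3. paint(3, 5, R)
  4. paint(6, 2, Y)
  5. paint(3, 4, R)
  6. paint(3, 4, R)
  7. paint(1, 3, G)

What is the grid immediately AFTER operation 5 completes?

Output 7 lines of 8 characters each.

After op 1 paint(2,2,B):
GGGGGGGG
GGGGGGGG
GGBGGGGG
GGGGGGGG
GWWGGGGG
GGGGGGGG
GGGYYYGG
After op 2 fill(0,5,G) [0 cells changed]:
GGGGGGGG
GGGGGGGG
GGBGGGGG
GGGGGGGG
GWWGGGGG
GGGGGGGG
GGGYYYGG
After op 3 paint(3,5,R):
GGGGGGGG
GGGGGGGG
GGBGGGGG
GGGGGRGG
GWWGGGGG
GGGGGGGG
GGGYYYGG
After op 4 paint(6,2,Y):
GGGGGGGG
GGGGGGGG
GGBGGGGG
GGGGGRGG
GWWGGGGG
GGGGGGGG
GGYYYYGG
After op 5 paint(3,4,R):
GGGGGGGG
GGGGGGGG
GGBGGGGG
GGGGRRGG
GWWGGGGG
GGGGGGGG
GGYYYYGG

Answer: GGGGGGGG
GGGGGGGG
GGBGGGGG
GGGGRRGG
GWWGGGGG
GGGGGGGG
GGYYYYGG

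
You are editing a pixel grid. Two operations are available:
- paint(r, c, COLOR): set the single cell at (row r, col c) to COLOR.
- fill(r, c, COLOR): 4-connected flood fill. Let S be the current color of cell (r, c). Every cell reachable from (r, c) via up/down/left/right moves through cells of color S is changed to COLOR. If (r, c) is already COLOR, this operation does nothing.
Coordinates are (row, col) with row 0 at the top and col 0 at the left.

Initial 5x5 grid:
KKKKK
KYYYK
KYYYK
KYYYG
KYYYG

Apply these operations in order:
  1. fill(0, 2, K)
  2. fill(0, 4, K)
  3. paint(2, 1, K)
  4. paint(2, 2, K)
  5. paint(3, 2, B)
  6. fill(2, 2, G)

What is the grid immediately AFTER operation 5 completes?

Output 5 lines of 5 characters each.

Answer: KKKKK
KYYYK
KKKYK
KYBYG
KYYYG

Derivation:
After op 1 fill(0,2,K) [0 cells changed]:
KKKKK
KYYYK
KYYYK
KYYYG
KYYYG
After op 2 fill(0,4,K) [0 cells changed]:
KKKKK
KYYYK
KYYYK
KYYYG
KYYYG
After op 3 paint(2,1,K):
KKKKK
KYYYK
KKYYK
KYYYG
KYYYG
After op 4 paint(2,2,K):
KKKKK
KYYYK
KKKYK
KYYYG
KYYYG
After op 5 paint(3,2,B):
KKKKK
KYYYK
KKKYK
KYBYG
KYYYG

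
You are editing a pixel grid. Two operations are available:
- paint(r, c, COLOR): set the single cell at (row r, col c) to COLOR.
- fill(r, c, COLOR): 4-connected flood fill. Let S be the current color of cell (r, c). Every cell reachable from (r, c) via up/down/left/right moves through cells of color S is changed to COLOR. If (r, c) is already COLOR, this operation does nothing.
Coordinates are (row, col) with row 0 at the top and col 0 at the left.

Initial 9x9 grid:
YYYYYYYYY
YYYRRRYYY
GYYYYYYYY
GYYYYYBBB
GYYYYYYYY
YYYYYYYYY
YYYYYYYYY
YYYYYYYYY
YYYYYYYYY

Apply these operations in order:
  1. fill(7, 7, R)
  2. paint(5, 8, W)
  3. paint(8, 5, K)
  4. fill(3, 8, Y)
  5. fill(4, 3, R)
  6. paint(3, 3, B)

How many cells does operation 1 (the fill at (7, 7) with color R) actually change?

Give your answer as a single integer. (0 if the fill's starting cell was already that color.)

Answer: 72

Derivation:
After op 1 fill(7,7,R) [72 cells changed]:
RRRRRRRRR
RRRRRRRRR
GRRRRRRRR
GRRRRRBBB
GRRRRRRRR
RRRRRRRRR
RRRRRRRRR
RRRRRRRRR
RRRRRRRRR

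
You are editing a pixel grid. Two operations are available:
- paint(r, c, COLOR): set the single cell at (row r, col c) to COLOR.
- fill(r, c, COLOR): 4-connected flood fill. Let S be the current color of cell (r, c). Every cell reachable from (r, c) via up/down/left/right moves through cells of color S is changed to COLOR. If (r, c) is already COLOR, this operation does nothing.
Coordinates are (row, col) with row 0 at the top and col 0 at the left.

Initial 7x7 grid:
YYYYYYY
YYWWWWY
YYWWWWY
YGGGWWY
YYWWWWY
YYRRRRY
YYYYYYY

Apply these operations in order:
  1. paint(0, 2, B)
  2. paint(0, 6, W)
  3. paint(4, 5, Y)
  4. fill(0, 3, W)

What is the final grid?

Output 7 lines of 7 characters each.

Answer: YYBWWWW
YYWWWWY
YYWWWWY
YGGGWWY
YYWWWYY
YYRRRRY
YYYYYYY

Derivation:
After op 1 paint(0,2,B):
YYBYYYY
YYWWWWY
YYWWWWY
YGGGWWY
YYWWWWY
YYRRRRY
YYYYYYY
After op 2 paint(0,6,W):
YYBYYYW
YYWWWWY
YYWWWWY
YGGGWWY
YYWWWWY
YYRRRRY
YYYYYYY
After op 3 paint(4,5,Y):
YYBYYYW
YYWWWWY
YYWWWWY
YGGGWWY
YYWWWYY
YYRRRRY
YYYYYYY
After op 4 fill(0,3,W) [3 cells changed]:
YYBWWWW
YYWWWWY
YYWWWWY
YGGGWWY
YYWWWYY
YYRRRRY
YYYYYYY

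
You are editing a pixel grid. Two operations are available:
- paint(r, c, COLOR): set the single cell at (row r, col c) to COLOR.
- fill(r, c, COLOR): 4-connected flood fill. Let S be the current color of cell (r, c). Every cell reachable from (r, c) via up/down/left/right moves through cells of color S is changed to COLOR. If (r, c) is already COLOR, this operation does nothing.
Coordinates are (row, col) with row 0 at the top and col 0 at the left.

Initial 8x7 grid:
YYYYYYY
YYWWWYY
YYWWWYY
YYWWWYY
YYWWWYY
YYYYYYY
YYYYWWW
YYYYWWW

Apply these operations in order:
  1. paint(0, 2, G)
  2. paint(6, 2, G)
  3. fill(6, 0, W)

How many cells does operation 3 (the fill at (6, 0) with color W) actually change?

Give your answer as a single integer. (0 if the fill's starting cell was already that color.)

Answer: 36

Derivation:
After op 1 paint(0,2,G):
YYGYYYY
YYWWWYY
YYWWWYY
YYWWWYY
YYWWWYY
YYYYYYY
YYYYWWW
YYYYWWW
After op 2 paint(6,2,G):
YYGYYYY
YYWWWYY
YYWWWYY
YYWWWYY
YYWWWYY
YYYYYYY
YYGYWWW
YYYYWWW
After op 3 fill(6,0,W) [36 cells changed]:
WWGWWWW
WWWWWWW
WWWWWWW
WWWWWWW
WWWWWWW
WWWWWWW
WWGWWWW
WWWWWWW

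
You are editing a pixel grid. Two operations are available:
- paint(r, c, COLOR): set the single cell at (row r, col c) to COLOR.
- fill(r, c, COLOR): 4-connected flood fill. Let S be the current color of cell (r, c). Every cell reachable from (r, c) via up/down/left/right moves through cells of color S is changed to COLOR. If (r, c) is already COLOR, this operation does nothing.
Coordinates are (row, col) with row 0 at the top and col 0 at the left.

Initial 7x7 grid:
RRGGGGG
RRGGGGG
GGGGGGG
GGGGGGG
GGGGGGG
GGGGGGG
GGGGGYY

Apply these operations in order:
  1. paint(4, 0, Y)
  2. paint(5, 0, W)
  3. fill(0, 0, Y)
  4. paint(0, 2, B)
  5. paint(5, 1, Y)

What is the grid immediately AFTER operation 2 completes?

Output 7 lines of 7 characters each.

After op 1 paint(4,0,Y):
RRGGGGG
RRGGGGG
GGGGGGG
GGGGGGG
YGGGGGG
GGGGGGG
GGGGGYY
After op 2 paint(5,0,W):
RRGGGGG
RRGGGGG
GGGGGGG
GGGGGGG
YGGGGGG
WGGGGGG
GGGGGYY

Answer: RRGGGGG
RRGGGGG
GGGGGGG
GGGGGGG
YGGGGGG
WGGGGGG
GGGGGYY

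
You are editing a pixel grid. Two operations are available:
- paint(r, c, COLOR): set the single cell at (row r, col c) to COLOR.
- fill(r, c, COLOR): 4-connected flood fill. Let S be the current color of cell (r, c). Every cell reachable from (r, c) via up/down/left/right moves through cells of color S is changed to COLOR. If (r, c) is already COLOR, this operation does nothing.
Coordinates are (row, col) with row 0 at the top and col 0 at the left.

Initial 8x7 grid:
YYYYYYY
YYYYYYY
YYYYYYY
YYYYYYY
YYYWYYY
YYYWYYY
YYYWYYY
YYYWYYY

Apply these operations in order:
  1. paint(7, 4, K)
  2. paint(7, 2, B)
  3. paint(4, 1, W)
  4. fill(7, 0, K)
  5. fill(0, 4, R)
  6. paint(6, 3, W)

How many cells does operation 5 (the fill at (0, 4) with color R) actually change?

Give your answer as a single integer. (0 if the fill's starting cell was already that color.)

Answer: 50

Derivation:
After op 1 paint(7,4,K):
YYYYYYY
YYYYYYY
YYYYYYY
YYYYYYY
YYYWYYY
YYYWYYY
YYYWYYY
YYYWKYY
After op 2 paint(7,2,B):
YYYYYYY
YYYYYYY
YYYYYYY
YYYYYYY
YYYWYYY
YYYWYYY
YYYWYYY
YYBWKYY
After op 3 paint(4,1,W):
YYYYYYY
YYYYYYY
YYYYYYY
YYYYYYY
YWYWYYY
YYYWYYY
YYYWYYY
YYBWKYY
After op 4 fill(7,0,K) [49 cells changed]:
KKKKKKK
KKKKKKK
KKKKKKK
KKKKKKK
KWKWKKK
KKKWKKK
KKKWKKK
KKBWKKK
After op 5 fill(0,4,R) [50 cells changed]:
RRRRRRR
RRRRRRR
RRRRRRR
RRRRRRR
RWRWRRR
RRRWRRR
RRRWRRR
RRBWRRR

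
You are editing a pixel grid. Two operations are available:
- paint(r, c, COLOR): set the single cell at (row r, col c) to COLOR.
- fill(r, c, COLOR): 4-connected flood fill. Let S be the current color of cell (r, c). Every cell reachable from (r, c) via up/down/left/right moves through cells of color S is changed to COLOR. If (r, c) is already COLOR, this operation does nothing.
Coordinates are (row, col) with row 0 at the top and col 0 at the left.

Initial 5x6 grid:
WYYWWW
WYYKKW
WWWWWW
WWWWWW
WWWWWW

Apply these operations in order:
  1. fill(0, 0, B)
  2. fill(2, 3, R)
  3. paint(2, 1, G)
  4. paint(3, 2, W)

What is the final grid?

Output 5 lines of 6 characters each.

Answer: RYYRRR
RYYKKR
RGRRRR
RRWRRR
RRRRRR

Derivation:
After op 1 fill(0,0,B) [24 cells changed]:
BYYBBB
BYYKKB
BBBBBB
BBBBBB
BBBBBB
After op 2 fill(2,3,R) [24 cells changed]:
RYYRRR
RYYKKR
RRRRRR
RRRRRR
RRRRRR
After op 3 paint(2,1,G):
RYYRRR
RYYKKR
RGRRRR
RRRRRR
RRRRRR
After op 4 paint(3,2,W):
RYYRRR
RYYKKR
RGRRRR
RRWRRR
RRRRRR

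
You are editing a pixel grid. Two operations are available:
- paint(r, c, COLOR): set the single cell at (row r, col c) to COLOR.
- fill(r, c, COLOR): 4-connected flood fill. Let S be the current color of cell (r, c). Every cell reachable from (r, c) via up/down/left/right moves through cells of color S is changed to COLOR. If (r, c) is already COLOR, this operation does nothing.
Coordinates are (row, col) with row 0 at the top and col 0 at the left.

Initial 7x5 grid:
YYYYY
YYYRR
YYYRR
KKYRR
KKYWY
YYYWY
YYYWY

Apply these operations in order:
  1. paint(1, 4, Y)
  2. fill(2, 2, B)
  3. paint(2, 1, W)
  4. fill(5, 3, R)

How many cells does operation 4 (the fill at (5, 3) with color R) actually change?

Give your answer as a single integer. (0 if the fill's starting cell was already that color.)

After op 1 paint(1,4,Y):
YYYYY
YYYRY
YYYRR
KKYRR
KKYWY
YYYWY
YYYWY
After op 2 fill(2,2,B) [20 cells changed]:
BBBBB
BBBRB
BBBRR
KKBRR
KKBWY
BBBWY
BBBWY
After op 3 paint(2,1,W):
BBBBB
BBBRB
BWBRR
KKBRR
KKBWY
BBBWY
BBBWY
After op 4 fill(5,3,R) [3 cells changed]:
BBBBB
BBBRB
BWBRR
KKBRR
KKBRY
BBBRY
BBBRY

Answer: 3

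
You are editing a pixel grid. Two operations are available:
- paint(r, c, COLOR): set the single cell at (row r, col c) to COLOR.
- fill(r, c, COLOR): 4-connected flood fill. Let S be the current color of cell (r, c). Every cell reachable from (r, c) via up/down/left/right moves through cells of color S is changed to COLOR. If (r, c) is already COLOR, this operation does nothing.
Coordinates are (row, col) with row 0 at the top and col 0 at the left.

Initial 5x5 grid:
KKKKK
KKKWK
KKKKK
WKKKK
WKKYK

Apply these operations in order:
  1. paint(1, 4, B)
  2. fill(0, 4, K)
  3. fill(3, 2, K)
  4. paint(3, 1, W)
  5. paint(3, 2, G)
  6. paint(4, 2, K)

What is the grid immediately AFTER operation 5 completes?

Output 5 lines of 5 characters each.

After op 1 paint(1,4,B):
KKKKK
KKKWB
KKKKK
WKKKK
WKKYK
After op 2 fill(0,4,K) [0 cells changed]:
KKKKK
KKKWB
KKKKK
WKKKK
WKKYK
After op 3 fill(3,2,K) [0 cells changed]:
KKKKK
KKKWB
KKKKK
WKKKK
WKKYK
After op 4 paint(3,1,W):
KKKKK
KKKWB
KKKKK
WWKKK
WKKYK
After op 5 paint(3,2,G):
KKKKK
KKKWB
KKKKK
WWGKK
WKKYK

Answer: KKKKK
KKKWB
KKKKK
WWGKK
WKKYK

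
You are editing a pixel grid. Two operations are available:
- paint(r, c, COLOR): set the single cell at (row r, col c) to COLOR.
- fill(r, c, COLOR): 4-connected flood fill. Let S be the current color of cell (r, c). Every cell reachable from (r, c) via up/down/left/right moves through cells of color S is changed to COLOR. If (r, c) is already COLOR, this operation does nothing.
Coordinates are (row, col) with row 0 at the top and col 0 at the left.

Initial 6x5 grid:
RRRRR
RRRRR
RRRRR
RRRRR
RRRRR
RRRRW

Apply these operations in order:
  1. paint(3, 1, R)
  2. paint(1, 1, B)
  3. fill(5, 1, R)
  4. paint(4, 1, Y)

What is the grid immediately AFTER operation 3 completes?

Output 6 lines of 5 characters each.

After op 1 paint(3,1,R):
RRRRR
RRRRR
RRRRR
RRRRR
RRRRR
RRRRW
After op 2 paint(1,1,B):
RRRRR
RBRRR
RRRRR
RRRRR
RRRRR
RRRRW
After op 3 fill(5,1,R) [0 cells changed]:
RRRRR
RBRRR
RRRRR
RRRRR
RRRRR
RRRRW

Answer: RRRRR
RBRRR
RRRRR
RRRRR
RRRRR
RRRRW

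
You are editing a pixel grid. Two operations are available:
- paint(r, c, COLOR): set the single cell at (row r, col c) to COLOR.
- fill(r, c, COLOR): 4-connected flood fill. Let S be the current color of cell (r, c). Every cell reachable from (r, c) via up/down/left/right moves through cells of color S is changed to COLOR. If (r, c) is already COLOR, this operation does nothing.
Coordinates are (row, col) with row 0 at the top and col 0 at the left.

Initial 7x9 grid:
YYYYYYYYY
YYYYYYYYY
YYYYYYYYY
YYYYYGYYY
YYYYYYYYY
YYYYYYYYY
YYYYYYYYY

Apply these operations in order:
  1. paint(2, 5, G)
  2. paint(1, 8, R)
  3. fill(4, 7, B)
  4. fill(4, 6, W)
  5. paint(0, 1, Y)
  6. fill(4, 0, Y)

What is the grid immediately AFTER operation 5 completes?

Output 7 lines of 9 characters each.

After op 1 paint(2,5,G):
YYYYYYYYY
YYYYYYYYY
YYYYYGYYY
YYYYYGYYY
YYYYYYYYY
YYYYYYYYY
YYYYYYYYY
After op 2 paint(1,8,R):
YYYYYYYYY
YYYYYYYYR
YYYYYGYYY
YYYYYGYYY
YYYYYYYYY
YYYYYYYYY
YYYYYYYYY
After op 3 fill(4,7,B) [60 cells changed]:
BBBBBBBBB
BBBBBBBBR
BBBBBGBBB
BBBBBGBBB
BBBBBBBBB
BBBBBBBBB
BBBBBBBBB
After op 4 fill(4,6,W) [60 cells changed]:
WWWWWWWWW
WWWWWWWWR
WWWWWGWWW
WWWWWGWWW
WWWWWWWWW
WWWWWWWWW
WWWWWWWWW
After op 5 paint(0,1,Y):
WYWWWWWWW
WWWWWWWWR
WWWWWGWWW
WWWWWGWWW
WWWWWWWWW
WWWWWWWWW
WWWWWWWWW

Answer: WYWWWWWWW
WWWWWWWWR
WWWWWGWWW
WWWWWGWWW
WWWWWWWWW
WWWWWWWWW
WWWWWWWWW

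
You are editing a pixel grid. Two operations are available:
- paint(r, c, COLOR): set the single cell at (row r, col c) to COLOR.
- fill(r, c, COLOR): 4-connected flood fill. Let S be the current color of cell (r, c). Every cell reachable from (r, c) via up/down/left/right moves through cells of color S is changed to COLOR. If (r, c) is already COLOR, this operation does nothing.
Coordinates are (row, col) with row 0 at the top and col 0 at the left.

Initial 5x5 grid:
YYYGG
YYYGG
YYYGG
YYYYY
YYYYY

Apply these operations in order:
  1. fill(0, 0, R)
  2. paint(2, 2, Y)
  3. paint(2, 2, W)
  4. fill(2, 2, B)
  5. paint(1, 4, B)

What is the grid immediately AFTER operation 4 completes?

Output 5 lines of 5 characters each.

Answer: RRRGG
RRRGG
RRBGG
RRRRR
RRRRR

Derivation:
After op 1 fill(0,0,R) [19 cells changed]:
RRRGG
RRRGG
RRRGG
RRRRR
RRRRR
After op 2 paint(2,2,Y):
RRRGG
RRRGG
RRYGG
RRRRR
RRRRR
After op 3 paint(2,2,W):
RRRGG
RRRGG
RRWGG
RRRRR
RRRRR
After op 4 fill(2,2,B) [1 cells changed]:
RRRGG
RRRGG
RRBGG
RRRRR
RRRRR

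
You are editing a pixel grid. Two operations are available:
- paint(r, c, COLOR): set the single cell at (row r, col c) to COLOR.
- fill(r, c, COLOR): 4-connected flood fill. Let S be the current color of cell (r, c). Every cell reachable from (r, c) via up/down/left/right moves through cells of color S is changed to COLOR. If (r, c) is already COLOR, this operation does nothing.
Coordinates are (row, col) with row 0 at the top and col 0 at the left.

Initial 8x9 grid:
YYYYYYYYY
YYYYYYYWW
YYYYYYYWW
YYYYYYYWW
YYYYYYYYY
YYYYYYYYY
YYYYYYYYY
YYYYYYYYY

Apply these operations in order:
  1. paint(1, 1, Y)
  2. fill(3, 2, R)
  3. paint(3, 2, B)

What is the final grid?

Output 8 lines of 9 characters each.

After op 1 paint(1,1,Y):
YYYYYYYYY
YYYYYYYWW
YYYYYYYWW
YYYYYYYWW
YYYYYYYYY
YYYYYYYYY
YYYYYYYYY
YYYYYYYYY
After op 2 fill(3,2,R) [66 cells changed]:
RRRRRRRRR
RRRRRRRWW
RRRRRRRWW
RRRRRRRWW
RRRRRRRRR
RRRRRRRRR
RRRRRRRRR
RRRRRRRRR
After op 3 paint(3,2,B):
RRRRRRRRR
RRRRRRRWW
RRRRRRRWW
RRBRRRRWW
RRRRRRRRR
RRRRRRRRR
RRRRRRRRR
RRRRRRRRR

Answer: RRRRRRRRR
RRRRRRRWW
RRRRRRRWW
RRBRRRRWW
RRRRRRRRR
RRRRRRRRR
RRRRRRRRR
RRRRRRRRR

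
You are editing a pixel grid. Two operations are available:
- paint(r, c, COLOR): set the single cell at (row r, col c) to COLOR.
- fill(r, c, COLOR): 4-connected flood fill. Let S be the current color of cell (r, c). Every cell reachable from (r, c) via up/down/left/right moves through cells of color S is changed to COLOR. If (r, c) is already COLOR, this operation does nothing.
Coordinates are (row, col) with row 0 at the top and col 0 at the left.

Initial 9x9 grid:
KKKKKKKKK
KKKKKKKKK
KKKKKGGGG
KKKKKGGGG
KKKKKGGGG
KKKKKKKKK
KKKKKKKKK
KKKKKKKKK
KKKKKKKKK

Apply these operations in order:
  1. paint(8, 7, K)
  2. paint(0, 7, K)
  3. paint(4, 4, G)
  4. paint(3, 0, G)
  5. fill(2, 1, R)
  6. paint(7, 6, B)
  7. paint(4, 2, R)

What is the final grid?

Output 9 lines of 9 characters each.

Answer: RRRRRRRRR
RRRRRRRRR
RRRRRGGGG
GRRRRGGGG
RRRRGGGGG
RRRRRRRRR
RRRRRRRRR
RRRRRRBRR
RRRRRRRRR

Derivation:
After op 1 paint(8,7,K):
KKKKKKKKK
KKKKKKKKK
KKKKKGGGG
KKKKKGGGG
KKKKKGGGG
KKKKKKKKK
KKKKKKKKK
KKKKKKKKK
KKKKKKKKK
After op 2 paint(0,7,K):
KKKKKKKKK
KKKKKKKKK
KKKKKGGGG
KKKKKGGGG
KKKKKGGGG
KKKKKKKKK
KKKKKKKKK
KKKKKKKKK
KKKKKKKKK
After op 3 paint(4,4,G):
KKKKKKKKK
KKKKKKKKK
KKKKKGGGG
KKKKKGGGG
KKKKGGGGG
KKKKKKKKK
KKKKKKKKK
KKKKKKKKK
KKKKKKKKK
After op 4 paint(3,0,G):
KKKKKKKKK
KKKKKKKKK
KKKKKGGGG
GKKKKGGGG
KKKKGGGGG
KKKKKKKKK
KKKKKKKKK
KKKKKKKKK
KKKKKKKKK
After op 5 fill(2,1,R) [67 cells changed]:
RRRRRRRRR
RRRRRRRRR
RRRRRGGGG
GRRRRGGGG
RRRRGGGGG
RRRRRRRRR
RRRRRRRRR
RRRRRRRRR
RRRRRRRRR
After op 6 paint(7,6,B):
RRRRRRRRR
RRRRRRRRR
RRRRRGGGG
GRRRRGGGG
RRRRGGGGG
RRRRRRRRR
RRRRRRRRR
RRRRRRBRR
RRRRRRRRR
After op 7 paint(4,2,R):
RRRRRRRRR
RRRRRRRRR
RRRRRGGGG
GRRRRGGGG
RRRRGGGGG
RRRRRRRRR
RRRRRRRRR
RRRRRRBRR
RRRRRRRRR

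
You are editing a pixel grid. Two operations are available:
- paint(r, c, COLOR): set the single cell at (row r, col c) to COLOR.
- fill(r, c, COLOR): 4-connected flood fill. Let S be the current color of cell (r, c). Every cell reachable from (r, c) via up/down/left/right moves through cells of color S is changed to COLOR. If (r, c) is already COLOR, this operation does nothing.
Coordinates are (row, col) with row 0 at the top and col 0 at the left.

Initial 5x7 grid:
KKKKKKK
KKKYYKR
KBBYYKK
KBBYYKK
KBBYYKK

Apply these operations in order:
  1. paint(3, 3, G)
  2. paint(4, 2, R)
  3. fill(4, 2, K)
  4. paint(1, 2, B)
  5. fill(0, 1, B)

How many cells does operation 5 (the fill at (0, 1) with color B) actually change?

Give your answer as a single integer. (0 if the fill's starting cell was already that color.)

Answer: 19

Derivation:
After op 1 paint(3,3,G):
KKKKKKK
KKKYYKR
KBBYYKK
KBBGYKK
KBBYYKK
After op 2 paint(4,2,R):
KKKKKKK
KKKYYKR
KBBYYKK
KBBGYKK
KBRYYKK
After op 3 fill(4,2,K) [1 cells changed]:
KKKKKKK
KKKYYKR
KBBYYKK
KBBGYKK
KBKYYKK
After op 4 paint(1,2,B):
KKKKKKK
KKBYYKR
KBBYYKK
KBBGYKK
KBKYYKK
After op 5 fill(0,1,B) [19 cells changed]:
BBBBBBB
BBBYYBR
BBBYYBB
BBBGYBB
BBKYYBB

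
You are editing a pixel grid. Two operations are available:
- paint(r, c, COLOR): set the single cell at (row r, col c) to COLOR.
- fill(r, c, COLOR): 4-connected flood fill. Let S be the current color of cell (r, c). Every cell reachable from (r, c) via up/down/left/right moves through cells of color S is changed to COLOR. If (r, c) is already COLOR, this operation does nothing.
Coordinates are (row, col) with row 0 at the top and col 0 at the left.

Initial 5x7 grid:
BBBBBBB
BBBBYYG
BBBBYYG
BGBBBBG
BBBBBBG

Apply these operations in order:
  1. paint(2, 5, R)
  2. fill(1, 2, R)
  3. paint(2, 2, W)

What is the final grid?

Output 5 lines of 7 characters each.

After op 1 paint(2,5,R):
BBBBBBB
BBBBYYG
BBBBYRG
BGBBBBG
BBBBBBG
After op 2 fill(1,2,R) [26 cells changed]:
RRRRRRR
RRRRYYG
RRRRYRG
RGRRRRG
RRRRRRG
After op 3 paint(2,2,W):
RRRRRRR
RRRRYYG
RRWRYRG
RGRRRRG
RRRRRRG

Answer: RRRRRRR
RRRRYYG
RRWRYRG
RGRRRRG
RRRRRRG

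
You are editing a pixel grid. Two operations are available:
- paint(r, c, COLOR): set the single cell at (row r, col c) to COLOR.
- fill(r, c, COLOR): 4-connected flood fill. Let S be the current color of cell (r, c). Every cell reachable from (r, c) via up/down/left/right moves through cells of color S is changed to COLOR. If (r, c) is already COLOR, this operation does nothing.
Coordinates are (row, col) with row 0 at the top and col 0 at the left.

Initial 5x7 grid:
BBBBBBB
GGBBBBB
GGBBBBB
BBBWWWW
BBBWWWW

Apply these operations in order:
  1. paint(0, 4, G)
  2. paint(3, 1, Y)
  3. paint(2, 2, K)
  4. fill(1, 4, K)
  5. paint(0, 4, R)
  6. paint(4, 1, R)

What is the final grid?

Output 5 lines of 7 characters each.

After op 1 paint(0,4,G):
BBBBGBB
GGBBBBB
GGBBBBB
BBBWWWW
BBBWWWW
After op 2 paint(3,1,Y):
BBBBGBB
GGBBBBB
GGBBBBB
BYBWWWW
BBBWWWW
After op 3 paint(2,2,K):
BBBBGBB
GGBBBBB
GGKBBBB
BYBWWWW
BBBWWWW
After op 4 fill(1,4,K) [15 cells changed]:
KKKKGKK
GGKKKKK
GGKKKKK
BYBWWWW
BBBWWWW
After op 5 paint(0,4,R):
KKKKRKK
GGKKKKK
GGKKKKK
BYBWWWW
BBBWWWW
After op 6 paint(4,1,R):
KKKKRKK
GGKKKKK
GGKKKKK
BYBWWWW
BRBWWWW

Answer: KKKKRKK
GGKKKKK
GGKKKKK
BYBWWWW
BRBWWWW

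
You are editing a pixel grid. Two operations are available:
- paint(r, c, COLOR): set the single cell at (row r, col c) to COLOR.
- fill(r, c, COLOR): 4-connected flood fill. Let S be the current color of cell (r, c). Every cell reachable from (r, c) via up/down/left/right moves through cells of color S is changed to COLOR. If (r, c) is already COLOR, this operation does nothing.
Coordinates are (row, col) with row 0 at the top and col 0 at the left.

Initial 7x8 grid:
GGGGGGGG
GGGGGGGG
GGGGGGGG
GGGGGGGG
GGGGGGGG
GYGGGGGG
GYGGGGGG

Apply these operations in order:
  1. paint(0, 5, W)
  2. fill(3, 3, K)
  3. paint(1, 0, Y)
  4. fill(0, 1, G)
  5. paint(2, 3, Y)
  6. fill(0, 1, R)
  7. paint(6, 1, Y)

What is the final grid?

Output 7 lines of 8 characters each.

After op 1 paint(0,5,W):
GGGGGWGG
GGGGGGGG
GGGGGGGG
GGGGGGGG
GGGGGGGG
GYGGGGGG
GYGGGGGG
After op 2 fill(3,3,K) [53 cells changed]:
KKKKKWKK
KKKKKKKK
KKKKKKKK
KKKKKKKK
KKKKKKKK
KYKKKKKK
KYKKKKKK
After op 3 paint(1,0,Y):
KKKKKWKK
YKKKKKKK
KKKKKKKK
KKKKKKKK
KKKKKKKK
KYKKKKKK
KYKKKKKK
After op 4 fill(0,1,G) [52 cells changed]:
GGGGGWGG
YGGGGGGG
GGGGGGGG
GGGGGGGG
GGGGGGGG
GYGGGGGG
GYGGGGGG
After op 5 paint(2,3,Y):
GGGGGWGG
YGGGGGGG
GGGYGGGG
GGGGGGGG
GGGGGGGG
GYGGGGGG
GYGGGGGG
After op 6 fill(0,1,R) [51 cells changed]:
RRRRRWRR
YRRRRRRR
RRRYRRRR
RRRRRRRR
RRRRRRRR
RYRRRRRR
RYRRRRRR
After op 7 paint(6,1,Y):
RRRRRWRR
YRRRRRRR
RRRYRRRR
RRRRRRRR
RRRRRRRR
RYRRRRRR
RYRRRRRR

Answer: RRRRRWRR
YRRRRRRR
RRRYRRRR
RRRRRRRR
RRRRRRRR
RYRRRRRR
RYRRRRRR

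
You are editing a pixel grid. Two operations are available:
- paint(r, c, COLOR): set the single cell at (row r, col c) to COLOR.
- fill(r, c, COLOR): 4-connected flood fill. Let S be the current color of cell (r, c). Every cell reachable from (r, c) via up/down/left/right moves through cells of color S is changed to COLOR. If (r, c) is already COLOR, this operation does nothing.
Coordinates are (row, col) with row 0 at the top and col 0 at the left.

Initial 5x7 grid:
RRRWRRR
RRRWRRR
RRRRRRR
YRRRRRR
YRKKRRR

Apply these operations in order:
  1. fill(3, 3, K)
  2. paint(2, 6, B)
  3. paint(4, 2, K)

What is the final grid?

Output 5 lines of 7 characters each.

After op 1 fill(3,3,K) [29 cells changed]:
KKKWKKK
KKKWKKK
KKKKKKK
YKKKKKK
YKKKKKK
After op 2 paint(2,6,B):
KKKWKKK
KKKWKKK
KKKKKKB
YKKKKKK
YKKKKKK
After op 3 paint(4,2,K):
KKKWKKK
KKKWKKK
KKKKKKB
YKKKKKK
YKKKKKK

Answer: KKKWKKK
KKKWKKK
KKKKKKB
YKKKKKK
YKKKKKK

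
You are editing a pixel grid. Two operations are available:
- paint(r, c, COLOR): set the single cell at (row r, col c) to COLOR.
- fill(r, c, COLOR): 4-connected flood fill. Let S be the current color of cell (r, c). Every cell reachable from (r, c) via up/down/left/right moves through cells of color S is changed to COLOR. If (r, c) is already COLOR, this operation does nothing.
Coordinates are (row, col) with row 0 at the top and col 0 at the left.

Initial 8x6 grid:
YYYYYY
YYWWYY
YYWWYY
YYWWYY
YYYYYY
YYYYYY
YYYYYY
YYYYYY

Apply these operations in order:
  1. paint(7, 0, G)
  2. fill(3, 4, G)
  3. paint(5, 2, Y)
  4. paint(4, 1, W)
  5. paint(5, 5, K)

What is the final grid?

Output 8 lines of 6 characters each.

After op 1 paint(7,0,G):
YYYYYY
YYWWYY
YYWWYY
YYWWYY
YYYYYY
YYYYYY
YYYYYY
GYYYYY
After op 2 fill(3,4,G) [41 cells changed]:
GGGGGG
GGWWGG
GGWWGG
GGWWGG
GGGGGG
GGGGGG
GGGGGG
GGGGGG
After op 3 paint(5,2,Y):
GGGGGG
GGWWGG
GGWWGG
GGWWGG
GGGGGG
GGYGGG
GGGGGG
GGGGGG
After op 4 paint(4,1,W):
GGGGGG
GGWWGG
GGWWGG
GGWWGG
GWGGGG
GGYGGG
GGGGGG
GGGGGG
After op 5 paint(5,5,K):
GGGGGG
GGWWGG
GGWWGG
GGWWGG
GWGGGG
GGYGGK
GGGGGG
GGGGGG

Answer: GGGGGG
GGWWGG
GGWWGG
GGWWGG
GWGGGG
GGYGGK
GGGGGG
GGGGGG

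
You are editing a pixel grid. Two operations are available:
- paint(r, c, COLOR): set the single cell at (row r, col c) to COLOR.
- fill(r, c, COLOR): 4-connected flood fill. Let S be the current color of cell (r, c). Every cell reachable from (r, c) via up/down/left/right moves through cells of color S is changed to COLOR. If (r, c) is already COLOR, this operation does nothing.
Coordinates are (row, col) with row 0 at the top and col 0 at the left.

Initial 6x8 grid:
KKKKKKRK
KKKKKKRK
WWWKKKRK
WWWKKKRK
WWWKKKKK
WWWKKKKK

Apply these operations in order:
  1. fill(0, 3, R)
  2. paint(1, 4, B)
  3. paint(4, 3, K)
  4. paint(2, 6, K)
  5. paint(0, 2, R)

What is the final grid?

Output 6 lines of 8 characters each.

Answer: RRRRRRRR
RRRRBRRR
WWWRRRKR
WWWRRRRR
WWWKRRRR
WWWRRRRR

Derivation:
After op 1 fill(0,3,R) [32 cells changed]:
RRRRRRRR
RRRRRRRR
WWWRRRRR
WWWRRRRR
WWWRRRRR
WWWRRRRR
After op 2 paint(1,4,B):
RRRRRRRR
RRRRBRRR
WWWRRRRR
WWWRRRRR
WWWRRRRR
WWWRRRRR
After op 3 paint(4,3,K):
RRRRRRRR
RRRRBRRR
WWWRRRRR
WWWRRRRR
WWWKRRRR
WWWRRRRR
After op 4 paint(2,6,K):
RRRRRRRR
RRRRBRRR
WWWRRRKR
WWWRRRRR
WWWKRRRR
WWWRRRRR
After op 5 paint(0,2,R):
RRRRRRRR
RRRRBRRR
WWWRRRKR
WWWRRRRR
WWWKRRRR
WWWRRRRR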